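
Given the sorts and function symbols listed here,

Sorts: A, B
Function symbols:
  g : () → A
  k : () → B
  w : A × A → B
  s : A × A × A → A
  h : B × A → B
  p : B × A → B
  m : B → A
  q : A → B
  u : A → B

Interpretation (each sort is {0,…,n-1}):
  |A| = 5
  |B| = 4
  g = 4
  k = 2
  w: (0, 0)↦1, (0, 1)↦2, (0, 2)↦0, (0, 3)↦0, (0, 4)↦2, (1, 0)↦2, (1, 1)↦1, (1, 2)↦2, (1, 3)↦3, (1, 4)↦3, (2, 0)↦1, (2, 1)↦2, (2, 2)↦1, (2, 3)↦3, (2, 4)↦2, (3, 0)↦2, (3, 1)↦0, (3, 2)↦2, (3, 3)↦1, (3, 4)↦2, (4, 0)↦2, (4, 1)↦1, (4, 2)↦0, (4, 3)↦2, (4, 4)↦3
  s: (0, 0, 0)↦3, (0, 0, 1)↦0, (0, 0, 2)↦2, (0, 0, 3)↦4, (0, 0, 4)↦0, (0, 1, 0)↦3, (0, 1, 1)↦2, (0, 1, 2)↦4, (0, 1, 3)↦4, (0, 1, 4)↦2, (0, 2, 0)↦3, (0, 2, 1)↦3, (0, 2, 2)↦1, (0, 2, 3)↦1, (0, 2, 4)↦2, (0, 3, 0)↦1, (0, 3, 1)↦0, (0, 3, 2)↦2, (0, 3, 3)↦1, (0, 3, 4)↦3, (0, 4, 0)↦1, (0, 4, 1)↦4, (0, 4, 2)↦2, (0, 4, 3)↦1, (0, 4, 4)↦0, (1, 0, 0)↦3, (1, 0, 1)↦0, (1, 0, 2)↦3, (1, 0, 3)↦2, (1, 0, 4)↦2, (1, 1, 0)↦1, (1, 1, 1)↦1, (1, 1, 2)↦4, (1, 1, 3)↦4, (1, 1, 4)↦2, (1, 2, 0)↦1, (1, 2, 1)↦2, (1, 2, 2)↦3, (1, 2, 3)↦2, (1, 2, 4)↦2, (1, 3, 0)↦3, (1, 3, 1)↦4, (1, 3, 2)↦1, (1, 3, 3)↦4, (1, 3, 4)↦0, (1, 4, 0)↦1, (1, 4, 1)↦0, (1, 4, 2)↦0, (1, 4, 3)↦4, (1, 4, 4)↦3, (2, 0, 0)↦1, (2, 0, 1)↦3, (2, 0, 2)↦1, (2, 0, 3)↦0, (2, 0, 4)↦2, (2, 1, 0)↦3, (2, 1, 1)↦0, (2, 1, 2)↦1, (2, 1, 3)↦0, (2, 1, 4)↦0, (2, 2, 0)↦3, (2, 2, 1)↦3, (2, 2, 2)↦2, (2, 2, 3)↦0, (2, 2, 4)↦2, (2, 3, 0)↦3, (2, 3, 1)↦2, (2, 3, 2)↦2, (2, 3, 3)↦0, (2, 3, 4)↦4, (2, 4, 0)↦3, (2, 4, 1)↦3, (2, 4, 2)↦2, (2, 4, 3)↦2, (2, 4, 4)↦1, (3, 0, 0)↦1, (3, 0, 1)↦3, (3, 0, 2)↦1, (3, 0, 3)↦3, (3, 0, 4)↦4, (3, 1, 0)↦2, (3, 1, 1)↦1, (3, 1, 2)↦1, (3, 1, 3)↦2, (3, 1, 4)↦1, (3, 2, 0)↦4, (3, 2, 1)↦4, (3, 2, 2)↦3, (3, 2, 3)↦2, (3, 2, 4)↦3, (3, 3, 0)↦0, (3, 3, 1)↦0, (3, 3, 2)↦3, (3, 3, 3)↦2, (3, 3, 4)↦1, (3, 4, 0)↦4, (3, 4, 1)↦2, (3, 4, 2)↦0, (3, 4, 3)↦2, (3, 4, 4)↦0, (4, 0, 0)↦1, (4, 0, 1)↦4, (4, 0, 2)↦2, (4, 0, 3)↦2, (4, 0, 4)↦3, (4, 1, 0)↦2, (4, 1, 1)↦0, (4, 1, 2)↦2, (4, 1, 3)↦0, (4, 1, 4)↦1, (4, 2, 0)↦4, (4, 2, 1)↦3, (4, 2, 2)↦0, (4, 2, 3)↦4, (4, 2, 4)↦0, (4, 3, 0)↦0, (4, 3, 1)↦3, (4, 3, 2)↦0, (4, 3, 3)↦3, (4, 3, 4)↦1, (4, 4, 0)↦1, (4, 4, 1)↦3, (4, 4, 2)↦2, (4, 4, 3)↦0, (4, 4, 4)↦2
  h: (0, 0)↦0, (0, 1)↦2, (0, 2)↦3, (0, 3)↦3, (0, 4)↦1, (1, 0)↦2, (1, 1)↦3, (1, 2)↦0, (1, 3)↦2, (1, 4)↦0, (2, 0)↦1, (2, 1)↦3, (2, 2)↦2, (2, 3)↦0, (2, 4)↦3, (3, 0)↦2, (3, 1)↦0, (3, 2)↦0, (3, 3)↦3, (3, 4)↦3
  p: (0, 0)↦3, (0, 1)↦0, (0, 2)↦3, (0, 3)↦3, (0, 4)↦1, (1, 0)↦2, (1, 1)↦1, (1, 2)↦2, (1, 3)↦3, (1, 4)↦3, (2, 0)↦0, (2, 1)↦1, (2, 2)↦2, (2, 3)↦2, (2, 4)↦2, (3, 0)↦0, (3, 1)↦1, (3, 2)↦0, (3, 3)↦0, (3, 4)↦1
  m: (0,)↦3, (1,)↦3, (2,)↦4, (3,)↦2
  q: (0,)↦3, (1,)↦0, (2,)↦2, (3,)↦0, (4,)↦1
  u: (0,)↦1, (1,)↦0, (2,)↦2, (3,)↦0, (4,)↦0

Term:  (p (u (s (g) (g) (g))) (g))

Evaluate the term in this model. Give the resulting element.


value = 2

  g = 4
  g = 4
  g = 4
  (s (g) (g) (g)) = s(4, 4, 4) = 2
  (u (s (g) (g) (g))) = u(2,) = 2
  g = 4
  (p (u (s (g) (g) (g))) (g)) = p(2, 4) = 2


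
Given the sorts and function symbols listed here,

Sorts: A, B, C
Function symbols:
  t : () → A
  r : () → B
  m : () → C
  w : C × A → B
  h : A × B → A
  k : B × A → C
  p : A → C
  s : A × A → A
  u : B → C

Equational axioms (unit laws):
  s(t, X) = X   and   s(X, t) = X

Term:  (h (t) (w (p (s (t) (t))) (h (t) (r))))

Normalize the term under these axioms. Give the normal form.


1. (h (t) (w (p (s (t) (t))) (h (t) (r))))  →  (h (t) (w (p (t)) (h (t) (r))))

normal form = (h (t) (w (p (t)) (h (t) (r))))


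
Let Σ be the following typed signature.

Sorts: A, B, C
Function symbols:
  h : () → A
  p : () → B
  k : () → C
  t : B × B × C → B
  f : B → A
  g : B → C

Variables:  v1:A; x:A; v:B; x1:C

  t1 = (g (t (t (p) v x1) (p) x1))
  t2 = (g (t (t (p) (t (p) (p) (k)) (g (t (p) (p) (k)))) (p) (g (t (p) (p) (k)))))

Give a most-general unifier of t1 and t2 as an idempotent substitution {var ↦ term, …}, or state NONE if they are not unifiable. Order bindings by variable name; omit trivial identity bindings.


{v ↦ (t (p) (p) (k)), x1 ↦ (g (t (p) (p) (k)))}


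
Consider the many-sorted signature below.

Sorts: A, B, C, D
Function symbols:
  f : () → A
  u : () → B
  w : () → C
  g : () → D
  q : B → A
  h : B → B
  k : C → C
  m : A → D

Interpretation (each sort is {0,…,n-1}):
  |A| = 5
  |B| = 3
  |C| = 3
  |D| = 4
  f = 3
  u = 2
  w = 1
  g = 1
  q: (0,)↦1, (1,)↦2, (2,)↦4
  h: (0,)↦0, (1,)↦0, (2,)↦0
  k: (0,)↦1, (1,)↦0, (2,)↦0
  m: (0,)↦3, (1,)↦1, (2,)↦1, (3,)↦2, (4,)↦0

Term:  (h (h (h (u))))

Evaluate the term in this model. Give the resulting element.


value = 0

  u = 2
  (h (u)) = h(2,) = 0
  (h (h (u))) = h(0,) = 0
  (h (h (h (u)))) = h(0,) = 0


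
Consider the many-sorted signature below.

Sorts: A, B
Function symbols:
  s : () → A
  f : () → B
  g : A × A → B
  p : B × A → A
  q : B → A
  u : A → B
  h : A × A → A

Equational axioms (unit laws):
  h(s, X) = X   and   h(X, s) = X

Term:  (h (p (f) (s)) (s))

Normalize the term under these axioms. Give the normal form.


1. (h (p (f) (s)) (s))  →  (p (f) (s))

normal form = (p (f) (s))


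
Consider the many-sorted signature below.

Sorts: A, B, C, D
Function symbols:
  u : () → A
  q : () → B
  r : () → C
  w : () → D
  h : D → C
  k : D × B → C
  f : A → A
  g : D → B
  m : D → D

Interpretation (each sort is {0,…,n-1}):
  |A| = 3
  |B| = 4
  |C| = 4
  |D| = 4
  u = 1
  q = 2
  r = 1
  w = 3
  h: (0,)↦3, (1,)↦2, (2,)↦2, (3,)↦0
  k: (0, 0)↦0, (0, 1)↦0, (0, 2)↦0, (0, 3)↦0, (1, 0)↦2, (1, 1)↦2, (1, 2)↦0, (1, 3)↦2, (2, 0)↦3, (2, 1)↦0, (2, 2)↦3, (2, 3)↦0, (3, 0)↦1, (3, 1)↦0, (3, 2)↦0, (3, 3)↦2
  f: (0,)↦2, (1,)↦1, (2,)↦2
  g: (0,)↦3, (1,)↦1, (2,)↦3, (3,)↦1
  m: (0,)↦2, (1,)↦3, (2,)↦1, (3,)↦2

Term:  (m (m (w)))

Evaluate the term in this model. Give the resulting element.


  w = 3
  (m (w)) = m(3,) = 2
  (m (m (w))) = m(2,) = 1

value = 1


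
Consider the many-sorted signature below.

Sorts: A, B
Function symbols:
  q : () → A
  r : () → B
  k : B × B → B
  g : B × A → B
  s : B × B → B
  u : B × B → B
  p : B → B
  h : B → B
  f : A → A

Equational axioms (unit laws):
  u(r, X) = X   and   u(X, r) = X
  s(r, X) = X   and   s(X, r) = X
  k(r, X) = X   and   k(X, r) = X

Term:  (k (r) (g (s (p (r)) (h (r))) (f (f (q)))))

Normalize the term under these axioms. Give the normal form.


1. (k (r) (g (s (p (r)) (h (r))) (f (f (q)))))  →  (g (s (p (r)) (h (r))) (f (f (q))))

normal form = (g (s (p (r)) (h (r))) (f (f (q))))


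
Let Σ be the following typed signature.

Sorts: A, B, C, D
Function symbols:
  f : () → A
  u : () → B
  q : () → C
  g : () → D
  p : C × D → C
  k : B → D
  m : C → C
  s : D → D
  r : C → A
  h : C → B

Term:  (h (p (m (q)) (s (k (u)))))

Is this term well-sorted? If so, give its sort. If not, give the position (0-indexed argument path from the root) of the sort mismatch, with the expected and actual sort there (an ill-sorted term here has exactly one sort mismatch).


well-sorted; sort = B

      (q) : C
    (m (q)) : C
        (u) : B
      (k (u)) : D
    (s (k (u))) : D
  (p (m (q)) (s (k (u)))) : C
(h (p (m (q)) (s (k (u))))) : B


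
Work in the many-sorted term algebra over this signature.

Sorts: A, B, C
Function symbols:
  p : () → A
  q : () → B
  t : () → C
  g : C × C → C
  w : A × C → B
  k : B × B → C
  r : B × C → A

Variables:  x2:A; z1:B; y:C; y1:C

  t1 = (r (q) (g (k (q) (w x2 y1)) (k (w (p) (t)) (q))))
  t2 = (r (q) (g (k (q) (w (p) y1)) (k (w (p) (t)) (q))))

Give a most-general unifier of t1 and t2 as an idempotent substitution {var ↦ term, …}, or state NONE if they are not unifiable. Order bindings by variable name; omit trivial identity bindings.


{x2 ↦ (p)}


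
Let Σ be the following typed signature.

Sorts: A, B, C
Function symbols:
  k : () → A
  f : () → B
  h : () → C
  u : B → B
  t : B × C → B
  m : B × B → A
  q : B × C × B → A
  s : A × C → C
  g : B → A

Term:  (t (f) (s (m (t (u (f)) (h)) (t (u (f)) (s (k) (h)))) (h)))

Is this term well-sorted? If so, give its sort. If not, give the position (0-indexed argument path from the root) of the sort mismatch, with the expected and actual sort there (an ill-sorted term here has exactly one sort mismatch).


  (f) : B
          (f) : B
        (u (f)) : B
        (h) : C
      (t (u (f)) (h)) : B
          (f) : B
        (u (f)) : B
          (k) : A
          (h) : C
        (s (k) (h)) : C
      (t (u (f)) (s (k) (h))) : B
    (m (t (u (f)) (h)) (t (u (f)) (s (k) (h)))) : A
    (h) : C
  (s (m (t (u (f)) (h)) (t (u (f)) (s (k) (h)))) (h)) : C
(t (f) (s (m (t (u (f)) (h)) (t (u (f)) (s (k) (h)))) (h))) : B

well-sorted; sort = B


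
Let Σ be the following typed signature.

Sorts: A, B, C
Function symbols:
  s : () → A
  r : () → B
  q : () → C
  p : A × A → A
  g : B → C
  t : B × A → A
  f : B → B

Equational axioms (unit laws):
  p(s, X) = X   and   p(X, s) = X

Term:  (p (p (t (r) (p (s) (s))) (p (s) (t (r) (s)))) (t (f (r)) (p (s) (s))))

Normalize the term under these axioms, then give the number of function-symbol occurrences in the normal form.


1. (p (p (t (r) (p (s) (s))) (p (s) (t (r) (s)))) (t (f (r)) (p (s) (s))))  →  (p (p (t (r) (s)) (p (s) (t (r) (s)))) (t (f (r)) (p (s) (s))))
2. (p (p (t (r) (s)) (p (s) (t (r) (s)))) (t (f (r)) (p (s) (s))))  →  (p (p (t (r) (s)) (t (r) (s))) (t (f (r)) (p (s) (s))))
3. (p (p (t (r) (s)) (t (r) (s))) (t (f (r)) (p (s) (s))))  →  (p (p (t (r) (s)) (t (r) (s))) (t (f (r)) (s)))
normal form: (p (p (t (r) (s)) (t (r) (s))) (t (f (r)) (s)))

size = 12


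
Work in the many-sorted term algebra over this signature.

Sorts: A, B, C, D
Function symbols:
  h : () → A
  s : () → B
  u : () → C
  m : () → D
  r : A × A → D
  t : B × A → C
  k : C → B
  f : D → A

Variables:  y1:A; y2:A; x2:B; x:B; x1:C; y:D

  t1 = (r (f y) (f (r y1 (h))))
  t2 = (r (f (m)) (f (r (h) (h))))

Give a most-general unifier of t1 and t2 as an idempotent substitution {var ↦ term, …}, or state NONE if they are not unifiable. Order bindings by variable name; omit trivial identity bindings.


{y ↦ (m), y1 ↦ (h)}


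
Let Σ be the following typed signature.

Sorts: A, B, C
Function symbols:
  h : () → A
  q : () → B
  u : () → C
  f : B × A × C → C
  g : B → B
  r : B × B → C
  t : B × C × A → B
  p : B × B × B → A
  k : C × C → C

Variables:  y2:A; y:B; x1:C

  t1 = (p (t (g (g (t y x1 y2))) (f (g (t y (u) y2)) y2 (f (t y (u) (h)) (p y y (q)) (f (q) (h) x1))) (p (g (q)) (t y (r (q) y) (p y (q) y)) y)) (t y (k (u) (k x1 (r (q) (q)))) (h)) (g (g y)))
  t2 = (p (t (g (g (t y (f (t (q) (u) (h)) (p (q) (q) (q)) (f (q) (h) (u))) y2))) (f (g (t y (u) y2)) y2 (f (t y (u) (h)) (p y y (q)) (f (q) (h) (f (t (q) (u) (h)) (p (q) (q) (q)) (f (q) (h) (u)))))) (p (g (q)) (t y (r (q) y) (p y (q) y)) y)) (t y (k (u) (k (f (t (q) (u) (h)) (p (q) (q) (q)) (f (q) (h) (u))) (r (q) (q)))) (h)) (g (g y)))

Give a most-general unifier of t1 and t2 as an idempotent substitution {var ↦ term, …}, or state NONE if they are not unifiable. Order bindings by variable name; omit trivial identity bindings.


{x1 ↦ (f (t (q) (u) (h)) (p (q) (q) (q)) (f (q) (h) (u)))}


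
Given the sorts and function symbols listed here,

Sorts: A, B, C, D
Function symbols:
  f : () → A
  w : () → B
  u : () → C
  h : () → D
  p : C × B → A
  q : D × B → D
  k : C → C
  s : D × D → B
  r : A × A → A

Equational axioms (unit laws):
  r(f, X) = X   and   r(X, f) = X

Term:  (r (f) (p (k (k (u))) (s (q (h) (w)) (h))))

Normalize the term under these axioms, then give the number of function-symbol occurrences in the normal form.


size = 9

1. (r (f) (p (k (k (u))) (s (q (h) (w)) (h))))  →  (p (k (k (u))) (s (q (h) (w)) (h)))
normal form: (p (k (k (u))) (s (q (h) (w)) (h)))


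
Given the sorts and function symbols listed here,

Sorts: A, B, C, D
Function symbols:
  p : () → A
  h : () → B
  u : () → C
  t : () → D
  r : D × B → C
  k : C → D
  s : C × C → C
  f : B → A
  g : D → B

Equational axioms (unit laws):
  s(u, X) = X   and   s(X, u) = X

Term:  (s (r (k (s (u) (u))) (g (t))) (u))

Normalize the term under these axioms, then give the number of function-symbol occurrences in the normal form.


size = 5

1. (s (r (k (s (u) (u))) (g (t))) (u))  →  (r (k (s (u) (u))) (g (t)))
2. (r (k (s (u) (u))) (g (t)))  →  (r (k (u)) (g (t)))
normal form: (r (k (u)) (g (t)))


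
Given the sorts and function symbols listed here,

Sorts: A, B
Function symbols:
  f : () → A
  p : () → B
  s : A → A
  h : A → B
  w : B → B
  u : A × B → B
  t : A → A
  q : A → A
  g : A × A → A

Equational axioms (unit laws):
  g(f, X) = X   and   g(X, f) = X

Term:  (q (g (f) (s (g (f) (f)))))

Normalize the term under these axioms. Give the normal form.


1. (q (g (f) (s (g (f) (f)))))  →  (q (s (g (f) (f))))
2. (q (s (g (f) (f))))  →  (q (s (f)))

normal form = (q (s (f)))


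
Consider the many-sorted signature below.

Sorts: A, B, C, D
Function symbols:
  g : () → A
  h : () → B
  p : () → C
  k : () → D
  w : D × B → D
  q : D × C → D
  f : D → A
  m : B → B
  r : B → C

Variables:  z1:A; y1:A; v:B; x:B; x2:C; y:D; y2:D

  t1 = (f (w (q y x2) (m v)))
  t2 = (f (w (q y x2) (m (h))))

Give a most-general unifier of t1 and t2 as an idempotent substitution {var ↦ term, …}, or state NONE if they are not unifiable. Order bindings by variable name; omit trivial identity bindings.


{v ↦ (h)}


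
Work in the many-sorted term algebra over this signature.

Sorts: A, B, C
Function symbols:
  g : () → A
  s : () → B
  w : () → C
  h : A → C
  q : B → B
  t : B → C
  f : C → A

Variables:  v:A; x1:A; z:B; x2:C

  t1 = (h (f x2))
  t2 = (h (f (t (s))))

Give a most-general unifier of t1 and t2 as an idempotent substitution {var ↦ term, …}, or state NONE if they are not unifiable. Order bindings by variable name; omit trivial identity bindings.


{x2 ↦ (t (s))}


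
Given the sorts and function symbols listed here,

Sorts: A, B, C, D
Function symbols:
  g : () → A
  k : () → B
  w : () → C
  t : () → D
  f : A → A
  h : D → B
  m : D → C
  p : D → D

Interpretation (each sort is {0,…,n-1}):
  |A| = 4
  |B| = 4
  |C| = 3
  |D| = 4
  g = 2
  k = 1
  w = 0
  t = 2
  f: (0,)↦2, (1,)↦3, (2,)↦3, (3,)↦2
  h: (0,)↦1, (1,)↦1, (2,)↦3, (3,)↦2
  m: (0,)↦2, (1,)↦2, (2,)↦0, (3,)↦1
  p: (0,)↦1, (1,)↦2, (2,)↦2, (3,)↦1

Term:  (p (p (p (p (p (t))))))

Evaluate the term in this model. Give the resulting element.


value = 2

  t = 2
  (p (t)) = p(2,) = 2
  (p (p (t))) = p(2,) = 2
  (p (p (p (t)))) = p(2,) = 2
  (p (p (p (p (t))))) = p(2,) = 2
  (p (p (p (p (p (t)))))) = p(2,) = 2


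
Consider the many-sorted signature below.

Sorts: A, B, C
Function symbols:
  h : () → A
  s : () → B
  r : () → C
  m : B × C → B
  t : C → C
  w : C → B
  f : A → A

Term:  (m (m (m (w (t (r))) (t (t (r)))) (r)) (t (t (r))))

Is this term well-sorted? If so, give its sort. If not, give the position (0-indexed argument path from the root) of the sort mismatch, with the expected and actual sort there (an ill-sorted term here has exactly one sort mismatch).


          (r) : C
        (t (r)) : C
      (w (t (r))) : B
          (r) : C
        (t (r)) : C
      (t (t (r))) : C
    (m (w (t (r))) (t (t (r)))) : B
    (r) : C
  (m (m (w (t (r))) (t (t (r)))) (r)) : B
      (r) : C
    (t (r)) : C
  (t (t (r))) : C
(m (m (m (w (t (r))) (t (t (r)))) (r)) (t (t (r)))) : B

well-sorted; sort = B


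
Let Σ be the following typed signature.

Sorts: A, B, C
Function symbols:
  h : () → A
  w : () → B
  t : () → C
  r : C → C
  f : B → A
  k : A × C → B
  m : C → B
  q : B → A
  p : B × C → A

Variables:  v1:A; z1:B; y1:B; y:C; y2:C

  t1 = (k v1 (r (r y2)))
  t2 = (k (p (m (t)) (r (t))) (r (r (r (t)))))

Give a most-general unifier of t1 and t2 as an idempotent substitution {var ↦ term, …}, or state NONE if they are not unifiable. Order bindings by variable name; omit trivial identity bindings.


{v1 ↦ (p (m (t)) (r (t))), y2 ↦ (r (t))}


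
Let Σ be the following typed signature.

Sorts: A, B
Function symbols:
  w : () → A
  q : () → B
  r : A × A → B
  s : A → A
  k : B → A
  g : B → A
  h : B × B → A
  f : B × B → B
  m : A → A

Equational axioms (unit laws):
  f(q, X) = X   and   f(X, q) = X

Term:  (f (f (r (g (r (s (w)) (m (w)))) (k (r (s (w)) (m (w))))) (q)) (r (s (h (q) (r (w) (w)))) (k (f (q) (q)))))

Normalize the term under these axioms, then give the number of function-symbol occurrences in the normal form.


1. (f (f (r (g (r (s (w)) (m (w)))) (k (r (s (w)) (m (w))))) (q)) (r (s (h (q) (r (w) (w)))) (k (f (q) (q)))))  →  (f (r (g (r (s (w)) (m (w)))) (k (r (s (w)) (m (w))))) (r (s (h (q) (r (w) (w)))) (k (f (q) (q)))))
2. (f (r (g (r (s (w)) (m (w)))) (k (r (s (w)) (m (w))))) (r (s (h (q) (r (w) (w)))) (k (f (q) (q)))))  →  (f (r (g (r (s (w)) (m (w)))) (k (r (s (w)) (m (w))))) (r (s (h (q) (r (w) (w)))) (k (q))))
normal form: (f (r (g (r (s (w)) (m (w)))) (k (r (s (w)) (m (w))))) (r (s (h (q) (r (w) (w)))) (k (q))))

size = 23


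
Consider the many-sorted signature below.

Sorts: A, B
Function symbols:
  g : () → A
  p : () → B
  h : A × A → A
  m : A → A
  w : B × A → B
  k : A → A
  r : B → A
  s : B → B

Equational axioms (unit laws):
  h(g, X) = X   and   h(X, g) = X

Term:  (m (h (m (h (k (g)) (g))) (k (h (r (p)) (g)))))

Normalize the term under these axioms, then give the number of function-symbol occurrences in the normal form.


size = 8

1. (m (h (m (h (k (g)) (g))) (k (h (r (p)) (g)))))  →  (m (h (m (k (g))) (k (h (r (p)) (g)))))
2. (m (h (m (k (g))) (k (h (r (p)) (g)))))  →  (m (h (m (k (g))) (k (r (p)))))
normal form: (m (h (m (k (g))) (k (r (p)))))


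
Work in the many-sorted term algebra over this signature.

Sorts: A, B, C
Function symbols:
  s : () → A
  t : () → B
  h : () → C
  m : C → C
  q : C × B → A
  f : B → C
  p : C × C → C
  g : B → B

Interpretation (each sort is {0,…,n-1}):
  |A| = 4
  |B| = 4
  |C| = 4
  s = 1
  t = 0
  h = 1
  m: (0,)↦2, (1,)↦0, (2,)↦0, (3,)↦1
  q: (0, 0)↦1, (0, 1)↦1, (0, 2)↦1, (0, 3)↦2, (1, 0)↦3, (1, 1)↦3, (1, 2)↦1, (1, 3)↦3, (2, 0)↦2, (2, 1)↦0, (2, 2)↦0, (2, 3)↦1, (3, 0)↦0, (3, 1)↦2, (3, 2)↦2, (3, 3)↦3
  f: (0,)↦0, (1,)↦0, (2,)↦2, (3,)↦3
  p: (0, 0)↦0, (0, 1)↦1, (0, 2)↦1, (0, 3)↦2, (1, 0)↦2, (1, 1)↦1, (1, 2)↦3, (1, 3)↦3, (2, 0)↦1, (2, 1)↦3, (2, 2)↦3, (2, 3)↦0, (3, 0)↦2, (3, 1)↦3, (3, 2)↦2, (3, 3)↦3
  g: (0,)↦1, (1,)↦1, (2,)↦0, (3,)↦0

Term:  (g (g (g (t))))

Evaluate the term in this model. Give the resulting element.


value = 1

  t = 0
  (g (t)) = g(0,) = 1
  (g (g (t))) = g(1,) = 1
  (g (g (g (t)))) = g(1,) = 1


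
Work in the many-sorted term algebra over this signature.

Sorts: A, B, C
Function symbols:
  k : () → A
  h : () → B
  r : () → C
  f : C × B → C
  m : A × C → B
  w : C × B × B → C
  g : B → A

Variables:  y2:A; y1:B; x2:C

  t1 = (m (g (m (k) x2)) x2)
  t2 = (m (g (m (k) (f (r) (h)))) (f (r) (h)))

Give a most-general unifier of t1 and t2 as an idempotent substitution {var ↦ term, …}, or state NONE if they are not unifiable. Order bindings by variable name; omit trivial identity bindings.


{x2 ↦ (f (r) (h))}


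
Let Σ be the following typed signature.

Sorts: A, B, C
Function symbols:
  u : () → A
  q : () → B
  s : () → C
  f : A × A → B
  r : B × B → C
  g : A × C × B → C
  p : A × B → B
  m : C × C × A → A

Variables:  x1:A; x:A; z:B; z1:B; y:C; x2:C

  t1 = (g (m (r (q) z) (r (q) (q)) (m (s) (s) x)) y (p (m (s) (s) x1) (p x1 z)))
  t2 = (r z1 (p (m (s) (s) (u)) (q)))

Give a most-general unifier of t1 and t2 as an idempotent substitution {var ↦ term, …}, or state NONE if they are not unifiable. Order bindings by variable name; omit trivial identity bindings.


NONE (not unifiable)

head clash or occurs-check failure — not unifiable


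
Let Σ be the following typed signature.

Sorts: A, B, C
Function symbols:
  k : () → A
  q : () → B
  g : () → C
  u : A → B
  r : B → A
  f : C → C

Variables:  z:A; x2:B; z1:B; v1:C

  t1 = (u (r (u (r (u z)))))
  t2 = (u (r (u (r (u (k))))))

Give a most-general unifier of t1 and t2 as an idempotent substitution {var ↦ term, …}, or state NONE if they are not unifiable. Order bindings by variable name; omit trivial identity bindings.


{z ↦ (k)}


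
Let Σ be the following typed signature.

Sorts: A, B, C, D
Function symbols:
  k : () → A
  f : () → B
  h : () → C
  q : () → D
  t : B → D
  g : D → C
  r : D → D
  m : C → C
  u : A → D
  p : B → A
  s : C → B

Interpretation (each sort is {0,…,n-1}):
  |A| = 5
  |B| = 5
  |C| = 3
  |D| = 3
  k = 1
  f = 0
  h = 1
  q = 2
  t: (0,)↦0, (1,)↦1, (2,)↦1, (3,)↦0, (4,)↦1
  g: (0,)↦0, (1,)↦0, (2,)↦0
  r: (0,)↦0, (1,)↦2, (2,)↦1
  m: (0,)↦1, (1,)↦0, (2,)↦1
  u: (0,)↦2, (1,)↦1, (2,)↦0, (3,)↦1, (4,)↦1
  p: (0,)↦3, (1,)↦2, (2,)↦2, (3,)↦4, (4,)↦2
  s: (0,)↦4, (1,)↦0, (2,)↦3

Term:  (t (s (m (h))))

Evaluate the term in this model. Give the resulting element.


value = 1

  h = 1
  (m (h)) = m(1,) = 0
  (s (m (h))) = s(0,) = 4
  (t (s (m (h)))) = t(4,) = 1


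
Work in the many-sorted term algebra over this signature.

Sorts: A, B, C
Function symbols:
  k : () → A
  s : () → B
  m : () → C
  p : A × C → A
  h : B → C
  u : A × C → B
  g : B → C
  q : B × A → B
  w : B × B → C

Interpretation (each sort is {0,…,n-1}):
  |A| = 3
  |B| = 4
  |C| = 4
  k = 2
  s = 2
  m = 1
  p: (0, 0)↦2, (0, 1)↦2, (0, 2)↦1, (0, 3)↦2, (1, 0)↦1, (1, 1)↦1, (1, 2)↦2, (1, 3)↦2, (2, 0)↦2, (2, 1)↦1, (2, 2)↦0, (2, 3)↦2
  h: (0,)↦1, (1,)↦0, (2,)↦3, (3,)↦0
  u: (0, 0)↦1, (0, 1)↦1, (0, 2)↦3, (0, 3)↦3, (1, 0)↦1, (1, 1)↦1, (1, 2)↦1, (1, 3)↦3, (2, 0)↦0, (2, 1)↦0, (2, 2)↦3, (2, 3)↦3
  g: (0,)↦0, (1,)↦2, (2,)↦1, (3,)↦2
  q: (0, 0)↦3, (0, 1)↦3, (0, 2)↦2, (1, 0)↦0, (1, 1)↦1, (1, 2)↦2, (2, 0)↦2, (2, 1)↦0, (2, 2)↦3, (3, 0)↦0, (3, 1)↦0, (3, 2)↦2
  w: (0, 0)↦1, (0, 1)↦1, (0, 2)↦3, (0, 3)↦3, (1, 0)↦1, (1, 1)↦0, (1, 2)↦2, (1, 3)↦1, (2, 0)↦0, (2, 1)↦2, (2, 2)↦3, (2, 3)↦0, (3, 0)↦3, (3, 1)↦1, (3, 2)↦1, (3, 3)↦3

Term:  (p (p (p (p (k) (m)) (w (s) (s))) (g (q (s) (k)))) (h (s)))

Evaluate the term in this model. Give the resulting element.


  k = 2
  m = 1
  (p (k) (m)) = p(2, 1) = 1
  s = 2
  s = 2
  (w (s) (s)) = w(2, 2) = 3
  (p (p (k) (m)) (w (s) (s))) = p(1, 3) = 2
  s = 2
  k = 2
  (q (s) (k)) = q(2, 2) = 3
  (g (q (s) (k))) = g(3,) = 2
  (p (p (p (k) (m)) (w (s) (s))) (g (q (s) (k)))) = p(2, 2) = 0
  s = 2
  (h (s)) = h(2,) = 3
  (p (p (p (p (k) (m)) (w (s) (s))) (g (q (s) (k)))) (h (s))) = p(0, 3) = 2

value = 2


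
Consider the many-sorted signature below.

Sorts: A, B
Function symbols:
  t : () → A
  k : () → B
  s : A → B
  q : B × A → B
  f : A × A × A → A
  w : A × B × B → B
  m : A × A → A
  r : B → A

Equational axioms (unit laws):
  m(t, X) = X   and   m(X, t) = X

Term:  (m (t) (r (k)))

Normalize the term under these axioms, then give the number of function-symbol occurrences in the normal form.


1. (m (t) (r (k)))  →  (r (k))
normal form: (r (k))

size = 2


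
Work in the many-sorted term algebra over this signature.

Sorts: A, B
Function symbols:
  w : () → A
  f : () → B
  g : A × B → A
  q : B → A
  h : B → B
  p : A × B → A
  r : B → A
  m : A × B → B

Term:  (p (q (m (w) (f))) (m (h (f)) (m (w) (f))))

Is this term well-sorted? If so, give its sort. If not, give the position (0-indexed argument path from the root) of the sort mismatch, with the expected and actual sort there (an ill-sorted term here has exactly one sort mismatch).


      (w) : A
      (f) : B
    (m (w) (f)) : B
  (q (m (w) (f))) : A
      (f) : B
    (h (f)) : B
      (w) : A
      (f) : B
    (m (w) (f)) : B
  (m (h (f)) (m (w) (f))) : ✗ arg 0 at [1, 0] has sort B, expected A

ill-sorted at position [1, 0]: expected A, got B


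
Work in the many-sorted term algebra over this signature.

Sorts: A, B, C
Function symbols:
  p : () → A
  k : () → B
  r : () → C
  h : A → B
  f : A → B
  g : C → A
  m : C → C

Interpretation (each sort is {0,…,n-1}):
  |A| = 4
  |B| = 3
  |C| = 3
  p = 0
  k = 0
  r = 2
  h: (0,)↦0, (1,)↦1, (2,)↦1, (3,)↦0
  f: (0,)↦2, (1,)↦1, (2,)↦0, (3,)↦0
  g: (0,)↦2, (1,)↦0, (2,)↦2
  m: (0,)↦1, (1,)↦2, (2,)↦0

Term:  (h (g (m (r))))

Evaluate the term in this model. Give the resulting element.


  r = 2
  (m (r)) = m(2,) = 0
  (g (m (r))) = g(0,) = 2
  (h (g (m (r)))) = h(2,) = 1

value = 1


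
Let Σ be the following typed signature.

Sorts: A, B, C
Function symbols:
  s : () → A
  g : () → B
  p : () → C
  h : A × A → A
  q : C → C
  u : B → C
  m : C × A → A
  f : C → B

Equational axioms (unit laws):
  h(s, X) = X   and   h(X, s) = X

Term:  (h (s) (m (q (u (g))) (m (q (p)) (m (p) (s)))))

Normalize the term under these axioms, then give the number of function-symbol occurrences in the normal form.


1. (h (s) (m (q (u (g))) (m (q (p)) (m (p) (s)))))  →  (m (q (u (g))) (m (q (p)) (m (p) (s))))
normal form: (m (q (u (g))) (m (q (p)) (m (p) (s))))

size = 10


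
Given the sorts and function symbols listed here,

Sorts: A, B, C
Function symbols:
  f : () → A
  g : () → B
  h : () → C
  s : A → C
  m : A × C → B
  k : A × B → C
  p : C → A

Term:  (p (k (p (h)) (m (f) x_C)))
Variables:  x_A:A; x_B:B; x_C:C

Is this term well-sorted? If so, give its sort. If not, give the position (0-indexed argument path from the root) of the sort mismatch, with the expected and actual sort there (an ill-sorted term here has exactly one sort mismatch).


      (h) : C
    (p (h)) : A
      (f) : A
      x_C : C
    (m (f) x_C) : B
  (k (p (h)) (m (f) x_C)) : C
(p (k (p (h)) (m (f) x_C))) : A

well-sorted; sort = A


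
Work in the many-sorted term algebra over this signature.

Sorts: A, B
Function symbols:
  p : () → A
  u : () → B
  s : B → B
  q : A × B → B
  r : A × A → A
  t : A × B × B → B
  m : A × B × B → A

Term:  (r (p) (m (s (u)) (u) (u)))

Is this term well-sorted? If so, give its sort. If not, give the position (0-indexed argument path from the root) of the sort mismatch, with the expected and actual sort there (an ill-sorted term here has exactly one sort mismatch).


ill-sorted at position [1, 0]: expected A, got B

  (p) : A
      (u) : B
    (s (u)) : B
    (u) : B
    (u) : B
  (m (s (u)) (u) (u)) : ✗ arg 0 at [1, 0] has sort B, expected A


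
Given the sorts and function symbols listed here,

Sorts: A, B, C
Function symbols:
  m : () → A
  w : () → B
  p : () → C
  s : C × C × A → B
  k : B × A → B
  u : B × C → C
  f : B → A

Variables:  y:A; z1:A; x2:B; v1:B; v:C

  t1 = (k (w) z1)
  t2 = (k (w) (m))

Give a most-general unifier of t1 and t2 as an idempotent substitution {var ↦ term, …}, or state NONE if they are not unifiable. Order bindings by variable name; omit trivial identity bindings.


{z1 ↦ (m)}


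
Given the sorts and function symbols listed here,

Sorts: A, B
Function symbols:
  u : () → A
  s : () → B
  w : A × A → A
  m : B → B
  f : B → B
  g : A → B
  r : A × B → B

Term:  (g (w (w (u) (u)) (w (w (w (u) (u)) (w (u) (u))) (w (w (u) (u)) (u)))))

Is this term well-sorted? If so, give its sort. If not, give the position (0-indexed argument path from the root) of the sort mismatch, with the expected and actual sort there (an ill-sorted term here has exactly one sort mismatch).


well-sorted; sort = B

      (u) : A
      (u) : A
    (w (u) (u)) : A
          (u) : A
          (u) : A
        (w (u) (u)) : A
          (u) : A
          (u) : A
        (w (u) (u)) : A
      (w (w (u) (u)) (w (u) (u))) : A
          (u) : A
          (u) : A
        (w (u) (u)) : A
        (u) : A
      (w (w (u) (u)) (u)) : A
    (w (w (w (u) (u)) (w (u) (u))) (w (w (u) (u)) (u))) : A
  (w (w (u) (u)) (w (w (w (u) (u)) (w (u) (u))) (w (w (u) (u)) (u)))) : A
(g (w (w (u) (u)) (w (w (w (u) (u)) (w (u) (u))) (w (w (u) (u)) (u))))) : B


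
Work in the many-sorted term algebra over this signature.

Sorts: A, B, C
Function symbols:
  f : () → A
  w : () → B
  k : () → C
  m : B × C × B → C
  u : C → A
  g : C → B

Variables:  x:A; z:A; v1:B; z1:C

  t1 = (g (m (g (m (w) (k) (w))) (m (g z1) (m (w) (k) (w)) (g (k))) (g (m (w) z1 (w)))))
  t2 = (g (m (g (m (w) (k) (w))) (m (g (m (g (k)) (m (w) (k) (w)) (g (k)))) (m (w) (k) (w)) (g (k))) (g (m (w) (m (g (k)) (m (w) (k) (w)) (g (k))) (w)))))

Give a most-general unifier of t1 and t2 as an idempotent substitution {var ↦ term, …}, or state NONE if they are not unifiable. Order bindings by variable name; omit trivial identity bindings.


{z1 ↦ (m (g (k)) (m (w) (k) (w)) (g (k)))}


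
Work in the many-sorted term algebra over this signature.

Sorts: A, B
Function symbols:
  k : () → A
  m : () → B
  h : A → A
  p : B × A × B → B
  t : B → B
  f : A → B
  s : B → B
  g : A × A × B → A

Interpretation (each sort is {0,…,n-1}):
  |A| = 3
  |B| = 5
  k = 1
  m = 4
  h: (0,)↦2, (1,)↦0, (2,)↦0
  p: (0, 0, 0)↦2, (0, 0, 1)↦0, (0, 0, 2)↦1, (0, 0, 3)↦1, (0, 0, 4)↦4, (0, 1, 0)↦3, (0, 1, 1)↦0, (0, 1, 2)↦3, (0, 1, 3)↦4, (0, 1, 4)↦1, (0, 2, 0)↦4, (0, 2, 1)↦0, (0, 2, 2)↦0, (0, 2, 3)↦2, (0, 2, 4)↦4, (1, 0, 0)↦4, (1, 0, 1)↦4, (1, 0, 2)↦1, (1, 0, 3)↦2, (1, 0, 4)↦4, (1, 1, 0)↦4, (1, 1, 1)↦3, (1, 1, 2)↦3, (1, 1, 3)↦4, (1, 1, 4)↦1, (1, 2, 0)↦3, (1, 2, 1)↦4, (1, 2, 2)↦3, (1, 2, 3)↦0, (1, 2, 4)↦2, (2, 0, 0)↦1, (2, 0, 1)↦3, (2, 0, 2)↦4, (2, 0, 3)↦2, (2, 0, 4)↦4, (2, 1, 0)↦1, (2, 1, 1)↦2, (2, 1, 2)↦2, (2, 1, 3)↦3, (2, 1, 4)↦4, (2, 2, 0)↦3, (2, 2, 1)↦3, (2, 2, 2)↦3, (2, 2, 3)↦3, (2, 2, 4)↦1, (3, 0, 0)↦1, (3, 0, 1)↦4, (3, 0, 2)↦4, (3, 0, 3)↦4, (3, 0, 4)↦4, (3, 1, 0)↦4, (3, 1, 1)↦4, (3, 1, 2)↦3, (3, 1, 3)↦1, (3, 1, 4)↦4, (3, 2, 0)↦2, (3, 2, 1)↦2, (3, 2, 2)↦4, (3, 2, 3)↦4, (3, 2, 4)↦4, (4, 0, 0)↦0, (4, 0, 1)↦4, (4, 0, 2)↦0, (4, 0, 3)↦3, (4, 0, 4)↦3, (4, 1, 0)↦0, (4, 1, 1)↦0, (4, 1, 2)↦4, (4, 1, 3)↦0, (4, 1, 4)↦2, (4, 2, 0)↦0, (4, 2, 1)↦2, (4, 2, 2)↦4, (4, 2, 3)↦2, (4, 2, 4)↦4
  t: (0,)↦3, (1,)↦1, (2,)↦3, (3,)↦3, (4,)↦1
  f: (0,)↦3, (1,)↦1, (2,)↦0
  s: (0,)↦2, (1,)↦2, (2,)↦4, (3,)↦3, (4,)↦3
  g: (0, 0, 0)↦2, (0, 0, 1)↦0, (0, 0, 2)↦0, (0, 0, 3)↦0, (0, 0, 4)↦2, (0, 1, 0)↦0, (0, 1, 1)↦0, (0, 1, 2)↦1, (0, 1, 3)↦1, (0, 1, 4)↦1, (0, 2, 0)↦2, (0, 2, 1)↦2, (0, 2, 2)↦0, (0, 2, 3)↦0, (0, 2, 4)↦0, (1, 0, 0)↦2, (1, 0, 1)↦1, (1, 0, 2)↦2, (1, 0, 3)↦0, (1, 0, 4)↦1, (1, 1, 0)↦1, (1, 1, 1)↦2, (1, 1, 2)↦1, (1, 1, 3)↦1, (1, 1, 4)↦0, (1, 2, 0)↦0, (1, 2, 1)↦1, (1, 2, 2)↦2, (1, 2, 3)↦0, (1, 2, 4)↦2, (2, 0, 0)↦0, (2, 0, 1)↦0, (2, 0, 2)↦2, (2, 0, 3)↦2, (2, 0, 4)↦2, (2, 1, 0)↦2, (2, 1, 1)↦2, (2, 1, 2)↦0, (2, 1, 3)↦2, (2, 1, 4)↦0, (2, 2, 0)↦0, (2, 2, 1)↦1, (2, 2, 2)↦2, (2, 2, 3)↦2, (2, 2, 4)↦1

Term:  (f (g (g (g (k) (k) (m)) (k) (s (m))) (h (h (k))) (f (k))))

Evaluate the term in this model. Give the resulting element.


  k = 1
  k = 1
  m = 4
  (g (k) (k) (m)) = g(1, 1, 4) = 0
  k = 1
  m = 4
  (s (m)) = s(4,) = 3
  (g (g (k) (k) (m)) (k) (s (m))) = g(0, 1, 3) = 1
  k = 1
  (h (k)) = h(1,) = 0
  (h (h (k))) = h(0,) = 2
  k = 1
  (f (k)) = f(1,) = 1
  (g (g (g (k) (k) (m)) (k) (s (m))) (h (h (k))) (f (k))) = g(1, 2, 1) = 1
  (f (g (g (g (k) (k) (m)) (k) (s (m))) (h (h (k))) (f (k)))) = f(1,) = 1

value = 1


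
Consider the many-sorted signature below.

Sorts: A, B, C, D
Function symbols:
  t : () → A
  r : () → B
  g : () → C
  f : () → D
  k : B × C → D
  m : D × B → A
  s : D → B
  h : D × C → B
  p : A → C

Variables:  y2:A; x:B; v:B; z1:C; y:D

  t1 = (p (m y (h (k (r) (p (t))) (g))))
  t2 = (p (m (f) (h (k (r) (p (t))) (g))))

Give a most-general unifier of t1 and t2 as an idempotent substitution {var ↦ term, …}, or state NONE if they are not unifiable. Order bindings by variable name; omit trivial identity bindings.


{y ↦ (f)}


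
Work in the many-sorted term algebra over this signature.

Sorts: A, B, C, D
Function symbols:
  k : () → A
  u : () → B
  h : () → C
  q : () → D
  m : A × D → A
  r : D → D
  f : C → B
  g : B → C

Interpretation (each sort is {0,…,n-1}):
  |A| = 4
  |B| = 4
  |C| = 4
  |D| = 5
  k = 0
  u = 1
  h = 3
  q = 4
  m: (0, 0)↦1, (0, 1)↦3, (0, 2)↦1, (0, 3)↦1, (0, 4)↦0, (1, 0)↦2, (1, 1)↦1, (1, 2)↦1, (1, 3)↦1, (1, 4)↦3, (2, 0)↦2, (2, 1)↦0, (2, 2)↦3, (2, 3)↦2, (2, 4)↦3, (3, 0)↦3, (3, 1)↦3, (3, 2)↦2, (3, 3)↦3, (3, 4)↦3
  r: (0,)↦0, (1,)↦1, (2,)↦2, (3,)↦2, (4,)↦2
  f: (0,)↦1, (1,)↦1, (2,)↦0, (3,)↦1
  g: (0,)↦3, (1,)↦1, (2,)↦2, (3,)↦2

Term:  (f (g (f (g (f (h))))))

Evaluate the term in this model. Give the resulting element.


value = 1

  h = 3
  (f (h)) = f(3,) = 1
  (g (f (h))) = g(1,) = 1
  (f (g (f (h)))) = f(1,) = 1
  (g (f (g (f (h))))) = g(1,) = 1
  (f (g (f (g (f (h)))))) = f(1,) = 1


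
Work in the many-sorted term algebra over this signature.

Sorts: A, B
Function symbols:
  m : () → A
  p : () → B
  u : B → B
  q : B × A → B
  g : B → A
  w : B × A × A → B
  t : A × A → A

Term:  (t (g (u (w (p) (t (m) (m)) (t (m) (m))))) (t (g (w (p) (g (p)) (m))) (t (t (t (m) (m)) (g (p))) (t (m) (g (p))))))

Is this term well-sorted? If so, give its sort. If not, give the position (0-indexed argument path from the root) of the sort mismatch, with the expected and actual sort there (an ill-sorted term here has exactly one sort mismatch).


well-sorted; sort = A

        (p) : B
          (m) : A
          (m) : A
        (t (m) (m)) : A
          (m) : A
          (m) : A
        (t (m) (m)) : A
      (w (p) (t (m) (m)) (t (m) (m))) : B
    (u (w (p) (t (m) (m)) (t (m) (m)))) : B
  (g (u (w (p) (t (m) (m)) (t (m) (m))))) : A
        (p) : B
          (p) : B
        (g (p)) : A
        (m) : A
      (w (p) (g (p)) (m)) : B
    (g (w (p) (g (p)) (m))) : A
          (m) : A
          (m) : A
        (t (m) (m)) : A
          (p) : B
        (g (p)) : A
      (t (t (m) (m)) (g (p))) : A
        (m) : A
          (p) : B
        (g (p)) : A
      (t (m) (g (p))) : A
    (t (t (t (m) (m)) (g (p))) (t (m) (g (p)))) : A
  (t (g (w (p) (g (p)) (m))) (t (t (t (m) (m)) (g (p))) (t (m) (g (p))))) : A
(t (g (u (w (p) (t (m) (m)) (t (m) (m))))) (t (g (w (p) (g (p)) (m))) (t (t (t (m) (m)) (g (p))) (t (m) (g (p)))))) : A


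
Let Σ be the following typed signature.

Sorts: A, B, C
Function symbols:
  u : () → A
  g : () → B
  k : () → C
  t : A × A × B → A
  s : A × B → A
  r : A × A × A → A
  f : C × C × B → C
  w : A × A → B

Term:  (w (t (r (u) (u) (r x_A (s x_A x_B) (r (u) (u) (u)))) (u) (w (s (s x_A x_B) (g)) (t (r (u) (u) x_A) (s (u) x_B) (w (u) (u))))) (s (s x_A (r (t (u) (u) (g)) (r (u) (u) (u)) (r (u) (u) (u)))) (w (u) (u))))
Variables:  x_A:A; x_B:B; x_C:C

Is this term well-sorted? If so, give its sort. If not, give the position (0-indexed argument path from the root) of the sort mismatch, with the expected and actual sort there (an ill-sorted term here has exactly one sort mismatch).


ill-sorted at position [1, 0, 1]: expected B, got A

      (u) : A
      (u) : A
        x_A : A
          x_A : A
          x_B : B
        (s x_A x_B) : A
          (u) : A
          (u) : A
          (u) : A
        (r (u) (u) (u)) : A
      (r x_A (s x_A x_B) (r (u) (u) (u))) : A
    (r (u) (u) (r x_A (s x_A x_B) (r (u) (u) (u)))) : A
    (u) : A
          x_A : A
          x_B : B
        (s x_A x_B) : A
        (g) : B
      (s (s x_A x_B) (g)) : A
          (u) : A
          (u) : A
          x_A : A
        (r (u) (u) x_A) : A
          (u) : A
          x_B : B
        (s (u) x_B) : A
          (u) : A
          (u) : A
        (w (u) (u)) : B
      (t (r (u) (u) x_A) (s (u) x_B) (w (u) (u))) : A
    (w (s (s x_A x_B) (g)) (t (r (u) (u) x_A) (s (u) x_B) (w (u) (u)))) : B
  (t (r (u) (u) (r x_A (s x_A x_B) (r (u) (u) (u)))) (u) (w (s (s x_A x_B) (g)) (t (r (u) (u) x_A) (s (u) x_B) (w (u) (u))))) : A
      x_A : A
          (u) : A
          (u) : A
          (g) : B
        (t (u) (u) (g)) : A
          (u) : A
          (u) : A
          (u) : A
        (r (u) (u) (u)) : A
          (u) : A
          (u) : A
          (u) : A
        (r (u) (u) (u)) : A
      (r (t (u) (u) (g)) (r (u) (u) (u)) (r (u) (u) (u))) : A
    (s x_A (r (t (u) (u) (g)) (r (u) (u) (u)) (r (u) (u) (u)))) : ✗ arg 1 at [1, 0, 1] has sort A, expected B
      (u) : A
      (u) : A
    (w (u) (u)) : B


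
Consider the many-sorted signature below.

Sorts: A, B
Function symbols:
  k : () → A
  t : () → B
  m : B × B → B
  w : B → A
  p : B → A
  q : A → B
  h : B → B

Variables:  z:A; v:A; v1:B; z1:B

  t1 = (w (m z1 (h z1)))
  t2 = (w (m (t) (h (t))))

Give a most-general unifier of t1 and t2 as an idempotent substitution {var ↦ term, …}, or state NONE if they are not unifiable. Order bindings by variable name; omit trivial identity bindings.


{z1 ↦ (t)}


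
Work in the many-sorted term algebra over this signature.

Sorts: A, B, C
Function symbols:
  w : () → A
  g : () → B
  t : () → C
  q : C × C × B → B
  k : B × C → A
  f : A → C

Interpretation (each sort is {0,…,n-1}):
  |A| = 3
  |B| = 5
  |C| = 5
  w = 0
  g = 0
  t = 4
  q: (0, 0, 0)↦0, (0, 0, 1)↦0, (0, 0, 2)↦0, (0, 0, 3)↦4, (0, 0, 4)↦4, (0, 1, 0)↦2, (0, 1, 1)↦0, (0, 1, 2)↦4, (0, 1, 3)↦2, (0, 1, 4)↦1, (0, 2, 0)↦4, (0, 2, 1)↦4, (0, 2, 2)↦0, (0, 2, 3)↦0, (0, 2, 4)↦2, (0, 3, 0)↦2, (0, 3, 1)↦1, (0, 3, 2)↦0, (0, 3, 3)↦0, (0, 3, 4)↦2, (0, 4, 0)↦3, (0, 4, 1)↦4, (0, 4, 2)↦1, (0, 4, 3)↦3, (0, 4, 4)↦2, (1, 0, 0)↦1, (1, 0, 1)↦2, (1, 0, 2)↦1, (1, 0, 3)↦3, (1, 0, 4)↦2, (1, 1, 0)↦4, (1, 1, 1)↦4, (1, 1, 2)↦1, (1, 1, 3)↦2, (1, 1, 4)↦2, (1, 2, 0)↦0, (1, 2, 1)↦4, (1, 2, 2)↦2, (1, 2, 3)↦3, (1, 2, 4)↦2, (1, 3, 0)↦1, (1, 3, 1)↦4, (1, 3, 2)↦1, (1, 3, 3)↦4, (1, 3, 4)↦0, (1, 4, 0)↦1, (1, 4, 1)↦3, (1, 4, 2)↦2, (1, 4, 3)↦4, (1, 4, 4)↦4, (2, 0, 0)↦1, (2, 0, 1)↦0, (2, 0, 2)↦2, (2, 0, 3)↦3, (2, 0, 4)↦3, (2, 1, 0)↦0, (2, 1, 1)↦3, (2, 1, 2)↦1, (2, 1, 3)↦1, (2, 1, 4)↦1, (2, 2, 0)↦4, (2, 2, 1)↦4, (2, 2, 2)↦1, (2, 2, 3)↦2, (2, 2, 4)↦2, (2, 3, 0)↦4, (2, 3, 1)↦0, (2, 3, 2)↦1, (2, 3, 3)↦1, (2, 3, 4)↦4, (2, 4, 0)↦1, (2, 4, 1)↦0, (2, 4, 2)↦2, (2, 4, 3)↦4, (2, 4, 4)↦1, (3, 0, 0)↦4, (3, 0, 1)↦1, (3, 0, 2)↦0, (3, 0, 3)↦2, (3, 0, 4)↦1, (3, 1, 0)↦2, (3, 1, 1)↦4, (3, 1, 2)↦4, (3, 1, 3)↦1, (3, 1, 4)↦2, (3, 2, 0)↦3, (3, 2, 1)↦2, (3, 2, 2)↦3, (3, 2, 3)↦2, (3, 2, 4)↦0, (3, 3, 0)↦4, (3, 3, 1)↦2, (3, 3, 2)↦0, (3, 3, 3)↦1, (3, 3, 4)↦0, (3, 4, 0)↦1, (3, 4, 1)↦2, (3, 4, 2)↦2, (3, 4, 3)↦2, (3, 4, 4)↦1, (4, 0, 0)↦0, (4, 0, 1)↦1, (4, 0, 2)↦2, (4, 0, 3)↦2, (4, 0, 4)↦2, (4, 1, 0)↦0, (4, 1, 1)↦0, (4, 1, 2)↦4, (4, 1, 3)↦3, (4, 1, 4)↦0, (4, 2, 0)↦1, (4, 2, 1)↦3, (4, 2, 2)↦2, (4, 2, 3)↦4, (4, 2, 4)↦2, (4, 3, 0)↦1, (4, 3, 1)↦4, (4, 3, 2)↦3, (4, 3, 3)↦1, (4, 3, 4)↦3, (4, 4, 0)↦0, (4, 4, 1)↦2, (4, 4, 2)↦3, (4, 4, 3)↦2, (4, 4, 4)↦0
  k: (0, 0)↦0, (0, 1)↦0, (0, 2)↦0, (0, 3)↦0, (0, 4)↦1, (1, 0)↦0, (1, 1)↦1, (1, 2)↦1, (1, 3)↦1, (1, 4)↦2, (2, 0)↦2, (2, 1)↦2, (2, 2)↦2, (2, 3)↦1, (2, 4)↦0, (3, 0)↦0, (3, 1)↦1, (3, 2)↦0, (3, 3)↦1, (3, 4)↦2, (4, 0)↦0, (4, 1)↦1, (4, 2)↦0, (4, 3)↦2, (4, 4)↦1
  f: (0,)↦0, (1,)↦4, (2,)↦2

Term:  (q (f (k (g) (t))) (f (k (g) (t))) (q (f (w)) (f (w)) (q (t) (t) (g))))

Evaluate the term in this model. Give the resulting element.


value = 0

  g = 0
  t = 4
  (k (g) (t)) = k(0, 4) = 1
  (f (k (g) (t))) = f(1,) = 4
  g = 0
  t = 4
  (k (g) (t)) = k(0, 4) = 1
  (f (k (g) (t))) = f(1,) = 4
  w = 0
  (f (w)) = f(0,) = 0
  w = 0
  (f (w)) = f(0,) = 0
  t = 4
  t = 4
  g = 0
  (q (t) (t) (g)) = q(4, 4, 0) = 0
  (q (f (w)) (f (w)) (q (t) (t) (g))) = q(0, 0, 0) = 0
  (q (f (k (g) (t))) (f (k (g) (t))) (q (f (w)) (f (w)) (q (t) (t) (g)))) = q(4, 4, 0) = 0
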